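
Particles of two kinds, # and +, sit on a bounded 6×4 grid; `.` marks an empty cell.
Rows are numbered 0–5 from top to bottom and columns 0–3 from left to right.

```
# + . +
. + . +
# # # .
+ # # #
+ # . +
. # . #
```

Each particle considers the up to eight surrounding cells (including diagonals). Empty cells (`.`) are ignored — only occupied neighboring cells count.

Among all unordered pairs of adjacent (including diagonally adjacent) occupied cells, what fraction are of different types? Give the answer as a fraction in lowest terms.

Scan each occupied cell's neighbors to the right and below (and the two forward diagonals) so each pair is counted once.
From row 0: 2 unlike of 4 pairs (running 2/4).
From row 1: 4 unlike of 4 pairs (running 6/8).
From row 2: 2 unlike of 10 pairs (running 8/18).
From row 3: 5 unlike of 10 pairs (running 13/28).
From row 4: 3 unlike of 4 pairs (running 16/32).
Total adjacent occupied pairs: 32; unlike-type pairs: 16.
16/32 reduces to 1/2.

1/2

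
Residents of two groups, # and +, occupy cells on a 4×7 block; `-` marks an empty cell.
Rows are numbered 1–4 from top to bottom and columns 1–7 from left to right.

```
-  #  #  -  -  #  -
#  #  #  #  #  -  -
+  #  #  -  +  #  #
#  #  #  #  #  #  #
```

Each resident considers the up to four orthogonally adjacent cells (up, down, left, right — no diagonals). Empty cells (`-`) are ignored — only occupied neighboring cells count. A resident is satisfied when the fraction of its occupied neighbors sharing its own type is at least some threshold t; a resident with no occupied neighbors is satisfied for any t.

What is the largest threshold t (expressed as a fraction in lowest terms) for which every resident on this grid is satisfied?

0/1

Row 1: (1,2)# 2/2 · (1,3)# 2/2 · (1,6)# — no occupied neighbors
Row 2: (2,1)# 1/2 · (2,2)# 4/4 · (2,3)# 4/4 · (2,4)# 2/2 · (2,5)# 1/2
Row 3: (3,1)+ 0/3 · (3,2)# 3/4 · (3,3)# 3/3 · (3,5)+ 0/3 · (3,6)# 2/3 · (3,7)# 2/2
Row 4: (4,1)# 1/2 · (4,2)# 3/3 · (4,3)# 3/3 · (4,4)# 2/2 · (4,5)# 2/3 · (4,6)# 3/3 · (4,7)# 2/2
The smallest same-type fraction is 0/3 at (3,1), which reduces to 0/1. Any threshold above that leaves this resident unsatisfied.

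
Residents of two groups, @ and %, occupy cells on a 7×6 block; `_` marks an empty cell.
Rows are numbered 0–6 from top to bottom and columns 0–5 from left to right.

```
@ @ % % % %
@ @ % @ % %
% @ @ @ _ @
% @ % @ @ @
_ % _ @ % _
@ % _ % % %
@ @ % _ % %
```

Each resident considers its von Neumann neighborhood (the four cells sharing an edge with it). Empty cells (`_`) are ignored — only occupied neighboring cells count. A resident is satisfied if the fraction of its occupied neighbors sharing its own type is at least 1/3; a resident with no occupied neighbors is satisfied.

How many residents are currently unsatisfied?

5

Row 0: (0,0)@ 2/2 ✓ · (0,1)@ 2/3 ✓ · (0,2)% 2/3 ✓ · (0,3)% 2/3 ✓ · (0,4)% 3/3 ✓ · (0,5)% 2/2 ✓
Row 1: (1,0)@ 2/3 ✓ · (1,1)@ 3/4 ✓ · (1,2)% 1/4 ✗ · (1,3)@ 1/4 ✗ · (1,4)% 2/3 ✓ · (1,5)% 2/3 ✓
Row 2: (2,0)% 1/3 ✓ · (2,1)@ 3/4 ✓ · (2,2)@ 2/4 ✓ · (2,3)@ 3/3 ✓ · (2,5)@ 1/2 ✓
Row 3: (3,0)% 1/2 ✓ · (3,1)@ 1/4 ✗ · (3,2)% 0/3 ✗ · (3,3)@ 3/4 ✓ · (3,4)@ 2/3 ✓ · (3,5)@ 2/2 ✓
Row 4: (4,1)% 1/2 ✓ · (4,3)@ 1/3 ✓ · (4,4)% 1/3 ✓
Row 5: (5,0)@ 1/2 ✓ · (5,1)% 1/3 ✓ · (5,3)% 1/2 ✓ · (5,4)% 4/4 ✓ · (5,5)% 2/2 ✓
Row 6: (6,0)@ 2/2 ✓ · (6,1)@ 1/3 ✓ · (6,2)% 0/1 ✗ · (6,4)% 2/2 ✓ · (6,5)% 2/2 ✓
Unsatisfied: (1,2), (1,3), (3,1), (3,2), (6,2) — 5 in total.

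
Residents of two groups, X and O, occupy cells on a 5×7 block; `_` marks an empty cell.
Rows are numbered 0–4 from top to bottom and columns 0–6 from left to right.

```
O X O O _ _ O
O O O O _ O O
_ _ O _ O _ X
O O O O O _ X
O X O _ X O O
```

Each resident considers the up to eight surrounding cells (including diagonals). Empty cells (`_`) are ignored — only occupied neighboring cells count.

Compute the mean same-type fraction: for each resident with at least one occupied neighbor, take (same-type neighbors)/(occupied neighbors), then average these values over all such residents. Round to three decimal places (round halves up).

Row 0: (0,0)O 2/3 · (0,1)X 0/5 · (0,2)O 4/5 · (0,3)O 3/3 · (0,6)O 2/2
Row 1: (1,0)O 2/3 · (1,1)O 5/6 · (1,2)O 5/6 · (1,3)O 5/5 · (1,5)O 3/4 · (1,6)O 2/3
Row 2: (2,2)O 6/6 · (2,4)O 4/4 · (2,6)X 1/3
Row 3: (3,0)O 2/3 · (3,1)O 5/6 · (3,2)O 4/5 · (3,3)O 5/6 · (3,4)O 3/4 · (3,6)X 1/3
Row 4: (4,0)O 2/3 · (4,1)X 0/5 · (4,2)O 3/4 · (4,4)X 0/3 · (4,5)O 2/4 · (4,6)O 1/2
Sum over 26 residents: 2/3 + 0/5 + 4/5 + 3/3 + 2/2 + 2/3 + 5/6 + 5/6 + 5/5 + 3/4 + 2/3 + 6/6 + 4/4 + 1/3 + 2/3 + 5/6 + 4/5 + 5/6 + 3/4 + 1/3 + 2/3 + 0/5 + 3/4 + 0/3 + 2/4 + 1/2 = 1031/60; mean = 1031/60 ÷ 26 = 1031/1560 = 0.660897… → 0.661.

0.661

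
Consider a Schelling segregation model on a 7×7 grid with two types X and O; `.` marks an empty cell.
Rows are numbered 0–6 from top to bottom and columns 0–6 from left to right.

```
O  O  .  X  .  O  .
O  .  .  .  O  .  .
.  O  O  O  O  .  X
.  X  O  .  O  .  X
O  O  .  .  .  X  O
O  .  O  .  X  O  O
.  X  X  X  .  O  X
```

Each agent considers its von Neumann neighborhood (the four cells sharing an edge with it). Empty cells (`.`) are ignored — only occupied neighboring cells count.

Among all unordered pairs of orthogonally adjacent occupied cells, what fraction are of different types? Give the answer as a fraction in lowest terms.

Scan each occupied cell's neighbors to the right and below so each pair is counted once.
From row 0: 0 unlike of 2 pairs (running 0/2).
From row 1: 0 unlike of 1 pairs (running 0/3).
From row 2: 1 unlike of 7 pairs (running 1/10).
From row 3: 3 unlike of 3 pairs (running 4/13).
From row 4: 2 unlike of 5 pairs (running 6/18).
From row 5: 3 unlike of 5 pairs (running 9/23).
From row 6: 1 unlike of 3 pairs (running 10/26).
Total adjacent occupied pairs: 26; unlike-type pairs: 10.
10/26 reduces to 5/13.

5/13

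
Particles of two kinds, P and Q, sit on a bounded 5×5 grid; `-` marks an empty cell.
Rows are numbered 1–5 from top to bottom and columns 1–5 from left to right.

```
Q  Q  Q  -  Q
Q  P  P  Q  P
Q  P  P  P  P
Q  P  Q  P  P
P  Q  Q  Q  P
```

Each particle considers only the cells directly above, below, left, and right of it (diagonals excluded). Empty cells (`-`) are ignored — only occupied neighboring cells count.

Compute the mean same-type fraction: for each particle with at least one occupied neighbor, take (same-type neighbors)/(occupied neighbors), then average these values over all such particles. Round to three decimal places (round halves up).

0.524

(1,1)Q 2/2
(1,2)Q 2/3
(1,3)Q 1/2
(1,5)Q 0/1
(2,1)Q 2/3
(2,2)P 2/4
(2,3)P 2/4
(2,4)Q 0/3
(2,5)P 1/3
(3,1)Q 2/3
(3,2)P 3/4
(3,3)P 3/4
(3,4)P 3/4
(3,5)P 3/3
(4,1)Q 1/3
(4,2)P 1/4
(4,3)Q 1/4
(4,4)P 2/4
(4,5)P 3/3
(5,1)P 0/2
(5,2)Q 1/3
(5,3)Q 3/3
(5,4)Q 1/3
(5,5)P 1/2
Sum over 24 particles: 2/2 + 2/3 + 1/2 + 0/1 + 2/3 + 2/4 + 2/4 + 0/3 + 1/3 + 2/3 + 3/4 + 3/4 + 3/4 + 3/3 + 1/3 + 1/4 + 1/4 + 2/4 + 3/3 + 0/2 + 1/3 + 3/3 + 1/3 + 1/2 = 151/12; mean = 151/12 ÷ 24 = 151/288 = 0.524305… → 0.524.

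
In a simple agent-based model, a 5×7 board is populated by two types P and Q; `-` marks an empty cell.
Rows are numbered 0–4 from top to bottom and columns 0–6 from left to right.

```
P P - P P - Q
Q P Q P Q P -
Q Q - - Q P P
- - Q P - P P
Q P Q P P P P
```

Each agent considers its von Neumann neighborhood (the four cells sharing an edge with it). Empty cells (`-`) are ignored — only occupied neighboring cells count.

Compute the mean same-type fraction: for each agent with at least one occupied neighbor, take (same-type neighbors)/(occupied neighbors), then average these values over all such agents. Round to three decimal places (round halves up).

Row 0: (0,0)P 1/2 · (0,1)P 2/2 · (0,3)P 2/2 · (0,4)P 1/2 · (0,6)Q — no occupied neighbors
Row 1: (1,0)Q 1/3 · (1,1)P 1/4 · (1,2)Q 0/2 · (1,3)P 1/3 · (1,4)Q 1/4 · (1,5)P 1/2
Row 2: (2,0)Q 2/2 · (2,1)Q 1/2 · (2,4)Q 1/2 · (2,5)P 3/4 · (2,6)P 2/2
Row 3: (3,2)Q 1/2 · (3,3)P 1/2 · (3,5)P 3/3 · (3,6)P 3/3
Row 4: (4,0)Q 0/1 · (4,1)P 0/2 · (4,2)Q 1/3 · (4,3)P 2/3 · (4,4)P 2/2 · (4,5)P 3/3 · (4,6)P 2/2
Sum over 26 agents: 1/2 + 2/2 + 2/2 + 1/2 + 1/3 + 1/4 + 0/2 + 1/3 + 1/4 + 1/2 + 2/2 + 1/2 + 1/2 + 3/4 + 2/2 + 1/2 + 1/2 + 3/3 + 3/3 + 0/1 + 0/2 + 1/3 + 2/3 + 2/2 + 3/3 + 2/2 = 185/12; mean = 185/12 ÷ 26 = 185/312 = 0.592948… → 0.593.

0.593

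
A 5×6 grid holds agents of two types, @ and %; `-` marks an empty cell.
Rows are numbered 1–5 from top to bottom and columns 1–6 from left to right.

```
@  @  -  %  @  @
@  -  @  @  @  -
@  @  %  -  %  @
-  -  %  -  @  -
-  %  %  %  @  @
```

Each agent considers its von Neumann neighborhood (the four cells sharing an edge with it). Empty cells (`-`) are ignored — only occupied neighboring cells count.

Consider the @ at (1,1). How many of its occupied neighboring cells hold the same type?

Occupied neighbors of (1,1): (2,1)=@, (1,2)=@.
Same type (@): 2 of 2.

2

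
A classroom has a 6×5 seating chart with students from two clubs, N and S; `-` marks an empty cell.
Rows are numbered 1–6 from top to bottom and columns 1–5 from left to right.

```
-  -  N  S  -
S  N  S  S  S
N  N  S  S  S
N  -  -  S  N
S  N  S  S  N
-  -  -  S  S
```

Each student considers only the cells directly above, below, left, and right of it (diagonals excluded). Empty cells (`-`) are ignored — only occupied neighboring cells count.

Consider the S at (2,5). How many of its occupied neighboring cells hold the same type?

Occupied neighbors of (2,5): (3,5)=S, (2,4)=S.
Same type (S): 2 of 2.

2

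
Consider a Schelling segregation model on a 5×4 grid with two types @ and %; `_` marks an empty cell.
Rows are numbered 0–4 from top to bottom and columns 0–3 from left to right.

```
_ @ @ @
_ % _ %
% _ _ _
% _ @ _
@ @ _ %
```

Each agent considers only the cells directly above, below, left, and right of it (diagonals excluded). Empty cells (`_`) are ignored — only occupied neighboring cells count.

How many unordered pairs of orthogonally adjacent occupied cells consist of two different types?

3

Scan each occupied cell's neighbors to the right and below so each pair is counted once.
Row 0: @(0,1)–@(0,2)= @(0,1)–%(1,1)≠ @(0,2)–@(0,3)= @(0,3)–%(1,3)≠  → 2/4 unlike.
Row 2: %(2,0)–%(3,0)=  → 0/1 unlike.
Row 3: %(3,0)–@(4,0)≠  → 1/1 unlike.
Row 4: @(4,0)–@(4,1)=  → 0/1 unlike.
Total adjacent occupied pairs: 7; unlike-type pairs: 3.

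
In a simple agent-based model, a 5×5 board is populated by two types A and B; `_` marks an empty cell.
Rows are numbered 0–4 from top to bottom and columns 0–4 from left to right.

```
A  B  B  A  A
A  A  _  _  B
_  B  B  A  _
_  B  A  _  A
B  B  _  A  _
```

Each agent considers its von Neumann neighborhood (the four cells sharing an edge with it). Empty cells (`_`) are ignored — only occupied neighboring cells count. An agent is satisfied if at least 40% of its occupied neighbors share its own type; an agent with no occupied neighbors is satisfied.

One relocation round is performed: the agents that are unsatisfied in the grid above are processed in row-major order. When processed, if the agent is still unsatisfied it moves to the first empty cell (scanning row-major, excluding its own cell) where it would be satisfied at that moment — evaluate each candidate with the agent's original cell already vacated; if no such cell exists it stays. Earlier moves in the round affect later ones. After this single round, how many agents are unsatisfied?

Initially unsatisfied (in order): (0,1), (1,1), (1,4), (2,2), (2,3), (3,2).
  (0,1) → (1,2).
  (1,1) → (0,1).
  (1,4) → (1,1).
  (2,2): now satisfied by earlier moves; stays.
  (2,3) → (1,3).
  (3,2) → (1,4).
Resulting grid:
A A B A A
A B B A A
_ B B _ _
_ B _ _ A
B B _ A _
Unsatisfied now: (0,1), (0,2).

2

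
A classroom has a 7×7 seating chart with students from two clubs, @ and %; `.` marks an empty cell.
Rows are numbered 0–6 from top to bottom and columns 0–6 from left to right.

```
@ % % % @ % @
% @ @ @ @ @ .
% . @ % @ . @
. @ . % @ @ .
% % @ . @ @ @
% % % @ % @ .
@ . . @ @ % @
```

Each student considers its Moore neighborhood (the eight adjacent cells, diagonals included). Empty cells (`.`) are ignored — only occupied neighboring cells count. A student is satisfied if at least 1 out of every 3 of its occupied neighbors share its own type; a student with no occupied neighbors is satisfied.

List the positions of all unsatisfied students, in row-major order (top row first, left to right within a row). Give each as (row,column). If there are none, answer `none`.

(0,3), (0,5), (2,3), (3,3), (5,4), (6,0), (6,5)

Row 0: (0,0)@ 1/3 satisfied · (0,1)% 2/5 satisfied · (0,2)% 2/5 satisfied · (0,3)% 1/5 not · (0,4)@ 3/5 satisfied · (0,5)% 0/4 not · (0,6)@ 1/2 satisfied
Row 1: (1,0)% 2/4 satisfied · (1,1)@ 3/7 satisfied · (1,2)@ 3/7 satisfied · (1,3)@ 5/8 satisfied · (1,4)@ 4/7 satisfied · (1,5)@ 5/6 satisfied
Row 2: (2,0)% 1/3 satisfied · (2,2)@ 4/6 satisfied · (2,3)% 1/7 not · (2,4)@ 5/7 satisfied · (2,6)@ 2/2 satisfied
Row 3: (3,1)@ 2/5 satisfied · (3,3)% 1/6 not · (3,4)@ 4/6 satisfied · (3,5)@ 6/6 satisfied
Row 4: (4,0)% 3/4 satisfied · (4,1)% 4/6 satisfied · (4,2)@ 2/6 satisfied · (4,4)@ 5/7 satisfied · (4,5)@ 5/6 satisfied · (4,6)@ 3/3 satisfied
Row 5: (5,0)% 3/4 satisfied · (5,1)% 4/6 satisfied · (5,2)% 2/5 satisfied · (5,3)@ 4/6 satisfied · (5,4)% 1/7 not · (5,5)@ 5/7 satisfied
Row 6: (6,0)@ 0/2 not · (6,3)@ 2/4 satisfied · (6,4)@ 3/5 satisfied · (6,5)% 1/4 not · (6,6)@ 1/2 satisfied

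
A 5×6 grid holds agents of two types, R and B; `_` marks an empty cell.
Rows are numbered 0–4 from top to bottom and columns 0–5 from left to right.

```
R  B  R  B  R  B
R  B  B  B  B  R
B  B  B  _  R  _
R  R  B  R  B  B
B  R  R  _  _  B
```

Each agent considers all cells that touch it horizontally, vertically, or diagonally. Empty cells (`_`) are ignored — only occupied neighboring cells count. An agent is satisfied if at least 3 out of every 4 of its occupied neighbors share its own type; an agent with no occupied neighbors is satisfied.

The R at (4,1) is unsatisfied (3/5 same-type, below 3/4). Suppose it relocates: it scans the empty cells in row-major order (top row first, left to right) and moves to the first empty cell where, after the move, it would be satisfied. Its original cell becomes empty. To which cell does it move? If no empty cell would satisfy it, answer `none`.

none

Vacating (4,1). Empty cells in order:
  (2,3): 2/8 same-type → still unsatisfied.
  (2,5): 2/5 same-type → still unsatisfied.
  (4,3): 2/4 same-type → still unsatisfied.
  (4,4): 1/4 same-type → still unsatisfied.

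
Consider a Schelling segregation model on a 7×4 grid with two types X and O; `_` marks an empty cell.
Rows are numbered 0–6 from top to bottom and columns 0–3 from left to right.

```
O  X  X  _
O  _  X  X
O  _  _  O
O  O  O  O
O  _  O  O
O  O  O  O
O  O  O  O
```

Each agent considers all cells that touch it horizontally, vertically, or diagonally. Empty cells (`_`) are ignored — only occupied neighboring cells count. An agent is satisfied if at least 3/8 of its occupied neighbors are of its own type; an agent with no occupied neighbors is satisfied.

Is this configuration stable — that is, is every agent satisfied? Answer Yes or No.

(0,0)O 1/2 satisfied
(0,1)X 2/4 satisfied
(0,2)X 3/3 satisfied
(1,0)O 2/3 satisfied
(1,2)X 3/4 satisfied
(1,3)X 2/3 satisfied
(2,0)O 3/3 satisfied
(2,3)O 2/4 satisfied
(3,0)O 3/3 satisfied
(3,1)O 5/5 satisfied
(3,2)O 5/5 satisfied
(3,3)O 4/4 satisfied
(4,0)O 4/4 satisfied
(4,2)O 7/7 satisfied
(4,3)O 5/5 satisfied
(5,0)O 4/4 satisfied
(5,1)O 7/7 satisfied
(5,2)O 7/7 satisfied
(5,3)O 5/5 satisfied
(6,0)O 3/3 satisfied
(6,1)O 5/5 satisfied
(6,2)O 5/5 satisfied
(6,3)O 3/3 satisfied
All meet the threshold, so the configuration is stable.

Yes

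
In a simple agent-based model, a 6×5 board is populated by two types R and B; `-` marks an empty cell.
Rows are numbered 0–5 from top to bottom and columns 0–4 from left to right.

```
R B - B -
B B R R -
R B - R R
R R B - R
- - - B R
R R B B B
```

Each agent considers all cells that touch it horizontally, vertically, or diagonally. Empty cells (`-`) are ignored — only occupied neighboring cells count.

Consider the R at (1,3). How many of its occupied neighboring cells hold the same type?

3

Occupied neighbors of (1,3): (0,3)=B, (1,2)=R, (2,3)=R, (2,4)=R.
Same type (R): 3 of 4.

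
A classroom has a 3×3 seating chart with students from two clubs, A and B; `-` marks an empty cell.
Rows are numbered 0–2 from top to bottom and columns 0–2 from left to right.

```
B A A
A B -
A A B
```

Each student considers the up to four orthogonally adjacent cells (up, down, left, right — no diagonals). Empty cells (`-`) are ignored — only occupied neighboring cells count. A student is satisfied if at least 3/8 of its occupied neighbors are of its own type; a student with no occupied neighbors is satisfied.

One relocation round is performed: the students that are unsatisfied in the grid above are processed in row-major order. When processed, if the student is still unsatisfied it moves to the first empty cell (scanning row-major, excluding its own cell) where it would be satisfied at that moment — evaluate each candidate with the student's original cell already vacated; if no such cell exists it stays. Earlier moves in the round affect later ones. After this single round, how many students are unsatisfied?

Initially unsatisfied (in order): (0,0), (0,1), (1,0), (1,1), (2,1), (2,2).
  (0,0) → (1,2).
  (0,1): now satisfied by earlier moves; stays.
  (1,0): now satisfied by earlier moves; stays.
  (1,1): no empty cell satisfies it; stays.
  (2,1) → (0,0).
  (2,2): now satisfied by earlier moves; stays.
Resulting grid:
A A A
A B B
A - B
Unsatisfied now: (1,1).

1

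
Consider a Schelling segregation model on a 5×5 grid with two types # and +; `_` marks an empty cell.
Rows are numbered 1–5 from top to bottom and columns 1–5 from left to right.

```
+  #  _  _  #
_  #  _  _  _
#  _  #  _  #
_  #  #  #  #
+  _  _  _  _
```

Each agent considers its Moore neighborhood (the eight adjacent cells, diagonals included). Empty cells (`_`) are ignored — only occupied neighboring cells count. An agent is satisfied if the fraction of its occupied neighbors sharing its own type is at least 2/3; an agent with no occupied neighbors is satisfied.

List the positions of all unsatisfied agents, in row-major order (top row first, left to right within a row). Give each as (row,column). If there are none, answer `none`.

(1,1)+ 0/2 ✗
(1,2)# 1/2 ✗
(1,5)# 0/0 ✓
(2,2)# 3/4 ✓
(3,1)# 2/2 ✓
(3,3)# 4/4 ✓
(3,5)# 2/2 ✓
(4,2)# 3/4 ✓
(4,3)# 3/3 ✓
(4,4)# 4/4 ✓
(4,5)# 2/2 ✓
(5,1)+ 0/1 ✗

(1,1), (1,2), (5,1)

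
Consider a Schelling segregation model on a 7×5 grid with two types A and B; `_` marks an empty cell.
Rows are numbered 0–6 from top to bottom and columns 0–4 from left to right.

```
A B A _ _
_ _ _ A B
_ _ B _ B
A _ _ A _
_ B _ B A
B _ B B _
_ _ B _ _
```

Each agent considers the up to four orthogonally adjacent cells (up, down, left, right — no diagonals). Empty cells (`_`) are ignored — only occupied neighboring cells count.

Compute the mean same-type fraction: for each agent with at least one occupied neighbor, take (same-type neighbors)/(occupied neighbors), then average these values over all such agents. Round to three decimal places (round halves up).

0.403

(0,0)A 0/1
(0,1)B 0/2
(0,2)A 0/1
(1,3)A 0/1
(1,4)B 1/2
(2,2)B — no occupied neighbors
(2,4)B 1/1
(3,0)A — no occupied neighbors
(3,3)A 0/1
(4,1)B — no occupied neighbors
(4,3)B 1/3
(4,4)A 0/1
(5,0)B — no occupied neighbors
(5,2)B 2/2
(5,3)B 2/2
(6,2)B 1/1
Sum over 12 agents: 0/1 + 0/2 + 0/1 + 0/1 + 1/2 + 1/1 + 0/1 + 1/3 + 0/1 + 2/2 + 2/2 + 1/1 = 29/6; mean = 29/6 ÷ 12 = 29/72 = 0.402777… → 0.403.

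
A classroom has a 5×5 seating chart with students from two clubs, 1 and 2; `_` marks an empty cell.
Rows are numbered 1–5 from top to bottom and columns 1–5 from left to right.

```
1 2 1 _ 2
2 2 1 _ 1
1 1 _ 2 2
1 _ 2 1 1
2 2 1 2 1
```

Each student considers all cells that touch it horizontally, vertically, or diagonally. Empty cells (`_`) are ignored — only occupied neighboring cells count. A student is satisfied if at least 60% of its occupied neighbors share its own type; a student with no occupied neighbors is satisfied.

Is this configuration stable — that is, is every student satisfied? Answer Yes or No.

No

(1,1)1 0/3 not
(1,2)2 2/5 not
(1,3)1 1/3 not
(1,5)2 0/1 not
(2,1)2 2/5 not
(2,2)2 2/7 not
(2,3)1 2/5 not
(2,5)1 0/3 not
(3,1)1 2/4 not
(3,2)1 3/6 not
(3,4)2 2/6 not
(3,5)2 1/4 not
(4,1)1 2/4 not
(4,3)2 3/6 not
(4,4)1 3/7 not
(4,5)1 2/5 not
(5,1)2 1/2 not
(5,2)2 2/4 not
(5,3)1 1/4 not
(5,4)2 1/5 not
(5,5)1 2/3 satisfied
For instance (1,1) has only 0/3 same-type neighbors, below 3/5.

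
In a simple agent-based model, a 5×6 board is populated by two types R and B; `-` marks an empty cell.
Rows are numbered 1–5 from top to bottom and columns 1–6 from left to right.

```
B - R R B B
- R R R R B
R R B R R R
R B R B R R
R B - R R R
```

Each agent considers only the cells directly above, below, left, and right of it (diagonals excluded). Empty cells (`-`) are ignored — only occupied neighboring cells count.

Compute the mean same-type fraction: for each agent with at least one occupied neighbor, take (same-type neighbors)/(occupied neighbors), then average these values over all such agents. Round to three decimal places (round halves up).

0.631

(1,1)B — no occupied neighbors
(1,3)R 2/2
(1,4)R 2/3
(1,5)B 1/3
(1,6)B 2/2
(2,2)R 2/2
(2,3)R 3/4
(2,4)R 4/4
(2,5)R 2/4
(2,6)B 1/3
(3,1)R 2/2
(3,2)R 2/4
(3,3)B 0/4
(3,4)R 2/4
(3,5)R 4/4
(3,6)R 2/3
(4,1)R 2/3
(4,2)B 1/4
(4,3)R 0/3
(4,4)B 0/4
(4,5)R 3/4
(4,6)R 3/3
(5,1)R 1/2
(5,2)B 1/2
(5,4)R 1/2
(5,5)R 3/3
(5,6)R 2/2
Sum over 26 agents: 2/2 + 2/3 + 1/3 + 2/2 + 2/2 + 3/4 + 4/4 + 2/4 + 1/3 + 2/2 + 2/4 + 0/4 + 2/4 + 4/4 + 2/3 + 2/3 + 1/4 + 0/3 + 0/4 + 3/4 + 3/3 + 1/2 + 1/2 + 1/2 + 3/3 + 2/2 = 197/12; mean = 197/12 ÷ 26 = 197/312 = 0.631410… → 0.631.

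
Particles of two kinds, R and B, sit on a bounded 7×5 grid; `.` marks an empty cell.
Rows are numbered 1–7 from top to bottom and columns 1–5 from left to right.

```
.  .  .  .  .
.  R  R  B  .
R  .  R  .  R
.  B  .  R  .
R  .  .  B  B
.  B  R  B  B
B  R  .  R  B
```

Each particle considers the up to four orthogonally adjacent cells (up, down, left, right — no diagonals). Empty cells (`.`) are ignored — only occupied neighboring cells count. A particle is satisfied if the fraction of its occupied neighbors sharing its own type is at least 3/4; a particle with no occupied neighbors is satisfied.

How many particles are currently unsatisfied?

Row 2: (2,2)R 1/1 satisfied · (2,3)R 2/3 not · (2,4)B 0/1 not
Row 3: (3,1)R 0/0 satisfied · (3,3)R 1/1 satisfied · (3,5)R 0/0 satisfied
Row 4: (4,2)B 0/0 satisfied · (4,4)R 0/1 not
Row 5: (5,1)R 0/0 satisfied · (5,4)B 2/3 not · (5,5)B 2/2 satisfied
Row 6: (6,2)B 0/2 not · (6,3)R 0/2 not · (6,4)B 2/4 not · (6,5)B 3/3 satisfied
Row 7: (7,1)B 0/1 not · (7,2)R 0/2 not · (7,4)R 0/2 not · (7,5)B 1/2 not
Unsatisfied: (2,3), (2,4), (4,4), (5,4), (6,2), (6,3), (6,4), (7,1), (7,2), (7,4), (7,5) — 11 in total.

11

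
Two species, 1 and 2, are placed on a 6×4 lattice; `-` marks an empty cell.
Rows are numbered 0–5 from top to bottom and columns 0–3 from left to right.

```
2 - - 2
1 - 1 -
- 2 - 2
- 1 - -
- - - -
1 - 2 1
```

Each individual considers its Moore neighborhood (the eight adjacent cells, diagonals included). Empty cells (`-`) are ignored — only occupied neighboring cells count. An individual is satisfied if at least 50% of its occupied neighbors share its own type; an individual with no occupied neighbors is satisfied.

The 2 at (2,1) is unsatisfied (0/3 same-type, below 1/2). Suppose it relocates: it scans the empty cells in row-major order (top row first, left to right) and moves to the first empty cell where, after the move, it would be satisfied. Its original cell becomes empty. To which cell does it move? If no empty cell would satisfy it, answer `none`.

(0,2)

Vacating (2,1). Empty cells in order:
  (0,1): 1/3 same-type → still unsatisfied.
  (0,2): 1/2 same-type → satisfied — stop here.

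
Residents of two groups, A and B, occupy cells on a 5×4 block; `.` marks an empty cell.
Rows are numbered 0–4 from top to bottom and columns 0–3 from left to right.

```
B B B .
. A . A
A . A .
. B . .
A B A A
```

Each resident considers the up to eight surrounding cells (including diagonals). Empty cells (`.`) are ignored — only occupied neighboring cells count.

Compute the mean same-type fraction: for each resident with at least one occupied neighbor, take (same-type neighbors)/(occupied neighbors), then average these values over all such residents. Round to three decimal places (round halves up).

(0,0)B 1/2
(0,1)B 2/3
(0,2)B 1/3
(1,1)A 2/5
(1,3)A 1/2
(2,0)A 1/2
(2,2)A 2/3
(3,1)B 1/5
(4,0)A 0/2
(4,1)B 1/3
(4,2)A 1/3
(4,3)A 1/1
Sum over 12 residents: 1/2 + 2/3 + 1/3 + 2/5 + 1/2 + 1/2 + 2/3 + 1/5 + 0/2 + 1/3 + 1/3 + 1/1 = 163/30; mean = 163/30 ÷ 12 = 163/360 = 0.452777… → 0.453.

0.453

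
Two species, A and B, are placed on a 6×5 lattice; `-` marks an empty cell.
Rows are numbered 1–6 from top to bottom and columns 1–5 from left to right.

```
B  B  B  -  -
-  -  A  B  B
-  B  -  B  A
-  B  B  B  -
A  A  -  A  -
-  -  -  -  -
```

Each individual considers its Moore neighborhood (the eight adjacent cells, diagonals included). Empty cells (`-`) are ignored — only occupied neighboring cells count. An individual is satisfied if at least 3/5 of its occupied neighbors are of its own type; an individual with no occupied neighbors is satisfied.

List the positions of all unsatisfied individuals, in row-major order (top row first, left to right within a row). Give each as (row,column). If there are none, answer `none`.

(1,1)B 1/1 satisfied
(1,2)B 2/3 satisfied
(1,3)B 2/3 satisfied
(2,3)A 0/5 not
(2,4)B 3/5 satisfied
(2,5)B 2/3 satisfied
(3,2)B 2/3 satisfied
(3,4)B 4/6 satisfied
(3,5)A 0/4 not
(4,2)B 2/4 not
(4,3)B 4/6 satisfied
(4,4)B 2/4 not
(5,1)A 1/2 not
(5,2)A 1/3 not
(5,4)A 0/2 not

(2,3), (3,5), (4,2), (4,4), (5,1), (5,2), (5,4)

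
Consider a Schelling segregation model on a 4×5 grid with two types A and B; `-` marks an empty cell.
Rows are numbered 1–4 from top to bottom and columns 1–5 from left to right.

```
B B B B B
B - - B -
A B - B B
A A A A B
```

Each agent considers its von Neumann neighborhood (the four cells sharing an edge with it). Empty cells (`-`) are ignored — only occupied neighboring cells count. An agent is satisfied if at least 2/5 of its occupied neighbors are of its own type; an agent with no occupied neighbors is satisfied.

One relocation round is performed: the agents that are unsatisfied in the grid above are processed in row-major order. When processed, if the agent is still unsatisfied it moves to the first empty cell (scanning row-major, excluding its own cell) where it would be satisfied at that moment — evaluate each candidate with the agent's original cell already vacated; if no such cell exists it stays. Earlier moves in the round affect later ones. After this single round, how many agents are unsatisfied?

Initially unsatisfied (in order): (3,1), (3,2), (4,4).
  (3,1): no empty cell satisfies it; stays.
  (3,2) → (2,2).
  (4,4) → (3,2).
Resulting grid:
B B B B B
B B - B -
A A - B B
A A A - B
All satisfied now.

0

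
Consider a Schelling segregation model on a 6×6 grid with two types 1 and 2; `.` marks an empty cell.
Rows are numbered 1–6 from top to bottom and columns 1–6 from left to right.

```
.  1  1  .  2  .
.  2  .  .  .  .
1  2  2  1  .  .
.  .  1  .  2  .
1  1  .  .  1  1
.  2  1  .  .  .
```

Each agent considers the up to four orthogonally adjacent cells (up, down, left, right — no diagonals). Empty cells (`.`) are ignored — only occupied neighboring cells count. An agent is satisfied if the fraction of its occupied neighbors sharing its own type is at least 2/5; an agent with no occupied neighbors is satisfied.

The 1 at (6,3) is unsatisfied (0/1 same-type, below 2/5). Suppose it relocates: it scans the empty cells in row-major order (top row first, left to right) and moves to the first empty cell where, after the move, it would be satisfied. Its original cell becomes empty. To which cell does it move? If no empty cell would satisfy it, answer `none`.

(1,1)

Vacating (6,3). Empty cells in order:
  (1,1): 1/1 same-type → satisfied — stop here.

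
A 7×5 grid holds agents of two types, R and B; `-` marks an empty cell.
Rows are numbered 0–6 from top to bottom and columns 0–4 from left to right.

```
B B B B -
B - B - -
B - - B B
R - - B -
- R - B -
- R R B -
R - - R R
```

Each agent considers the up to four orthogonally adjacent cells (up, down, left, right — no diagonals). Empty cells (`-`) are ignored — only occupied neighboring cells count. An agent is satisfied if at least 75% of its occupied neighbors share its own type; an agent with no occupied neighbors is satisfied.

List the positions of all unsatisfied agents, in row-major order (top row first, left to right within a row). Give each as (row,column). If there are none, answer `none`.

(0,0)B 2/2 ok
(0,1)B 2/2 ok
(0,2)B 3/3 ok
(0,3)B 1/1 ok
(1,0)B 2/2 ok
(1,2)B 1/1 ok
(2,0)B 1/2 unhappy
(2,3)B 2/2 ok
(2,4)B 1/1 ok
(3,0)R 0/1 unhappy
(3,3)B 2/2 ok
(4,1)R 1/1 ok
(4,3)B 2/2 ok
(5,1)R 2/2 ok
(5,2)R 1/2 unhappy
(5,3)B 1/3 unhappy
(6,0)R 0/0 ok
(6,3)R 1/2 unhappy
(6,4)R 1/1 ok

(2,0), (3,0), (5,2), (5,3), (6,3)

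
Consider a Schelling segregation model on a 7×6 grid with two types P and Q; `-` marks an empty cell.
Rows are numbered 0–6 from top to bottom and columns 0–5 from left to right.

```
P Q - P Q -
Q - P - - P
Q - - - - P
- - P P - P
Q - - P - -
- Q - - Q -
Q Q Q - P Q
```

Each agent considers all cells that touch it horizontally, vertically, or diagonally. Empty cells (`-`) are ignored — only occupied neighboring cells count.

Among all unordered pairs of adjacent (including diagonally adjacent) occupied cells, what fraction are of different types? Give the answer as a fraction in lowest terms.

Scan each occupied cell's neighbors to the right and below (and the two forward diagonals) so each pair is counted once.
From row 0: 5 unlike of 7 pairs (running 5/7).
From row 1: 0 unlike of 2 pairs (running 5/9).
From row 2: 0 unlike of 1 pairs (running 5/10).
From row 3: 0 unlike of 3 pairs (running 5/13).
From row 4: 1 unlike of 2 pairs (running 6/15).
From row 5: 1 unlike of 5 pairs (running 7/20).
From row 6: 1 unlike of 3 pairs (running 8/23).
Total adjacent occupied pairs: 23; unlike-type pairs: 8.
8/23 is already in lowest terms.

8/23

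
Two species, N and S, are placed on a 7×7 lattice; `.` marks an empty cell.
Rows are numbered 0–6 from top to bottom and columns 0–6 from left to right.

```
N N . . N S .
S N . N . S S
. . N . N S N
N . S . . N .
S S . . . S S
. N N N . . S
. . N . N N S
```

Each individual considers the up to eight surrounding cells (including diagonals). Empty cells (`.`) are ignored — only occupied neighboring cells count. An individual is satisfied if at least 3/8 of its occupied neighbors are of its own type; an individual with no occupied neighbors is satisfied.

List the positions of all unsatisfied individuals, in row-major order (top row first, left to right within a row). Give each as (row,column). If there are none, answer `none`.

(0,4), (1,0), (2,6), (3,0), (4,0), (6,5)

(0,0)N 2/3 ok
(0,1)N 2/3 ok
(0,4)N 1/3 unhappy
(0,5)S 2/3 ok
(1,0)S 0/3 unhappy
(1,1)N 3/4 ok
(1,3)N 3/3 ok
(1,5)S 3/6 ok
(1,6)S 3/4 ok
(2,2)N 2/3 ok
(2,4)N 2/4 ok
(2,5)S 2/5 ok
(2,6)N 1/4 unhappy
(3,0)N 0/2 unhappy
(3,2)S 1/2 ok
(3,5)N 2/5 ok
(4,0)S 1/3 unhappy
(4,1)S 2/5 ok
(4,5)S 2/3 ok
(4,6)S 2/3 ok
(5,1)N 2/4 ok
(5,2)N 3/4 ok
(5,3)N 3/3 ok
(5,6)S 3/4 ok
(6,2)N 3/3 ok
(6,4)N 2/2 ok
(6,5)N 1/3 unhappy
(6,6)S 1/2 ok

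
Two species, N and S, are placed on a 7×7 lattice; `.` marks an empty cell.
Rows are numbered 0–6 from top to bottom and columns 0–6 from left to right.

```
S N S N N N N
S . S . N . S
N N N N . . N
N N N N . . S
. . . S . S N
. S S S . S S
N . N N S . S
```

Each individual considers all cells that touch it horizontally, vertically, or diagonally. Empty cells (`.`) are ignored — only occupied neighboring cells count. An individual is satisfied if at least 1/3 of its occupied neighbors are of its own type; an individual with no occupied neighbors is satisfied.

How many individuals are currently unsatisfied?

9

(0,0)S 1/2 satisfied
(0,1)N 0/4 not
(0,2)S 1/3 satisfied
(0,3)N 2/4 satisfied
(0,4)N 3/3 satisfied
(0,5)N 3/4 satisfied
(0,6)N 1/2 satisfied
(1,0)S 1/4 not
(1,2)S 1/6 not
(1,4)N 4/4 satisfied
(1,6)S 0/3 not
(2,0)N 3/4 satisfied
(2,1)N 5/7 satisfied
(2,2)N 5/6 satisfied
(2,3)N 4/5 satisfied
(2,6)N 0/2 not
(3,0)N 3/3 satisfied
(3,1)N 5/5 satisfied
(3,2)N 5/6 satisfied
(3,3)N 3/4 satisfied
(3,6)S 1/3 satisfied
(4,3)S 2/4 satisfied
(4,5)S 3/4 satisfied
(4,6)N 0/4 not
(5,1)S 1/3 satisfied
(5,2)S 3/5 satisfied
(5,3)S 3/5 satisfied
(5,5)S 4/5 satisfied
(5,6)S 3/4 satisfied
(6,0)N 0/1 not
(6,2)N 1/4 not
(6,3)N 1/4 not
(6,4)S 2/3 satisfied
(6,6)S 2/2 satisfied
Unsatisfied: (0,1), (1,0), (1,2), (1,6), (2,6), (4,6), (6,0), (6,2), (6,3) — 9 in total.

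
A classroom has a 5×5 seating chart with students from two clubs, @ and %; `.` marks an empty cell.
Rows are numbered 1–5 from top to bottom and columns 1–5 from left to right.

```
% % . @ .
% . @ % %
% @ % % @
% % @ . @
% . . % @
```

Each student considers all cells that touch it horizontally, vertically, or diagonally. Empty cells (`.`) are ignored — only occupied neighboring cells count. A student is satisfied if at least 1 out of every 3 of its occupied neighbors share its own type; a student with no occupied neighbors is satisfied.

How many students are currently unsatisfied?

4

Row 1: (1,1)% 2/2 ok · (1,2)% 2/3 ok · (1,4)@ 1/3 ok
Row 2: (2,1)% 3/4 ok · (2,3)@ 2/6 ok · (2,4)% 3/6 ok · (2,5)% 2/4 ok
Row 3: (3,1)% 3/4 ok · (3,2)@ 2/7 unhappy · (3,3)% 3/6 ok · (3,4)% 3/7 ok · (3,5)@ 1/4 unhappy
Row 4: (4,1)% 3/4 ok · (4,2)% 4/6 ok · (4,3)@ 1/5 unhappy · (4,5)@ 2/4 ok
Row 5: (5,1)% 2/2 ok · (5,4)% 0/3 unhappy · (5,5)@ 1/2 ok
Unsatisfied: (3,2), (3,5), (4,3), (5,4) — 4 in total.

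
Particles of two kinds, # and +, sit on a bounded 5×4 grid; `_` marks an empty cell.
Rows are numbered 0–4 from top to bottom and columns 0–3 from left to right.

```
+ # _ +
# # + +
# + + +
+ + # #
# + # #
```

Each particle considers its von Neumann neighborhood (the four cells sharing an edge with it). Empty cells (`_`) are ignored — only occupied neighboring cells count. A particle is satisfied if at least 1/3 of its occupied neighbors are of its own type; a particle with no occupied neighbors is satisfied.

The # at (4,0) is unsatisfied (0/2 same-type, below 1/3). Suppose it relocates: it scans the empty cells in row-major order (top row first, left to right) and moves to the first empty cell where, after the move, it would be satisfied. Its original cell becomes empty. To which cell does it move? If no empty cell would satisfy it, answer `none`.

(0,2)

Vacating (4,0). Empty cells in order:
  (0,2): 1/3 same-type → satisfied — stop here.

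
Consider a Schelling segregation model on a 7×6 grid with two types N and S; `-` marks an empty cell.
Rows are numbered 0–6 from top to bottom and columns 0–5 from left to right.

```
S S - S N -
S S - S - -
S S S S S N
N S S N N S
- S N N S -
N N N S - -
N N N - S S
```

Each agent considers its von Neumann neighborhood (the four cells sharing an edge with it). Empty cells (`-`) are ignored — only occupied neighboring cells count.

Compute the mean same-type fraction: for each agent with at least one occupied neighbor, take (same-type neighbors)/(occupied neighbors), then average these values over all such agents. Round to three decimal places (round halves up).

(0,0)S 2/2
(0,1)S 2/2
(0,3)S 1/2
(0,4)N 0/1
(1,0)S 3/3
(1,1)S 3/3
(1,3)S 2/2
(2,0)S 2/3
(2,1)S 4/4
(2,2)S 3/3
(2,3)S 3/4
(2,4)S 1/3
(2,5)N 0/2
(3,0)N 0/2
(3,1)S 3/4
(3,2)S 2/4
(3,3)N 2/4
(3,4)N 1/4
(3,5)S 0/2
(4,1)S 1/3
(4,2)N 2/4
(4,3)N 2/4
(4,4)S 0/2
(5,0)N 2/2
(5,1)N 3/4
(5,2)N 3/4
(5,3)S 0/2
(6,0)N 2/2
(6,1)N 3/3
(6,2)N 2/2
(6,4)S 1/1
(6,5)S 1/1
Sum over 32 agents: 2/2 + 2/2 + 1/2 + 0/1 + 3/3 + 3/3 + 2/2 + 2/3 + 4/4 + 3/3 + 3/4 + 1/3 + 0/2 + 0/2 + 3/4 + 2/4 + 2/4 + 1/4 + 0/2 + 1/3 + 2/4 + 2/4 + 0/2 + 2/2 + 3/4 + 3/4 + 0/2 + 2/2 + 3/3 + 2/2 + 1/1 + 1/1 = 241/12; mean = 241/12 ÷ 32 = 241/384 = 0.627604… → 0.628.

0.628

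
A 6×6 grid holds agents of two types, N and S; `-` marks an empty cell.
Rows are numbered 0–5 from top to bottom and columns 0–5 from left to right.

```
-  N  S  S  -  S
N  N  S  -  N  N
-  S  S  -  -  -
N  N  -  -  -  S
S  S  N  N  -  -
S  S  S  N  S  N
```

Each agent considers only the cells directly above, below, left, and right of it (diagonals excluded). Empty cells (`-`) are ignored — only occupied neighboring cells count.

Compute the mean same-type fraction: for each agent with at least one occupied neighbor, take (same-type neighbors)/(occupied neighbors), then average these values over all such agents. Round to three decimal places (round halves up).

(0,1)N 1/2
(0,2)S 2/3
(0,3)S 1/1
(0,5)S 0/1
(1,0)N 1/1
(1,1)N 2/4
(1,2)S 2/3
(1,4)N 1/1
(1,5)N 1/2
(2,1)S 1/3
(2,2)S 2/2
(3,0)N 1/2
(3,1)N 1/3
(3,5)S — no occupied neighbors
(4,0)S 2/3
(4,1)S 2/4
(4,2)N 1/3
(4,3)N 2/2
(5,0)S 2/2
(5,1)S 3/3
(5,2)S 1/3
(5,3)N 1/3
(5,4)S 0/2
(5,5)N 0/1
Sum over 23 agents: 1/2 + 2/3 + 1/1 + 0/1 + 1/1 + 2/4 + 2/3 + 1/1 + 1/2 + 1/3 + 2/2 + 1/2 + 1/3 + 2/3 + 2/4 + 1/3 + 2/2 + 2/2 + 3/3 + 1/3 + 1/3 + 0/2 + 0/1 = 79/6; mean = 79/6 ÷ 23 = 79/138 = 0.572463… → 0.572.

0.572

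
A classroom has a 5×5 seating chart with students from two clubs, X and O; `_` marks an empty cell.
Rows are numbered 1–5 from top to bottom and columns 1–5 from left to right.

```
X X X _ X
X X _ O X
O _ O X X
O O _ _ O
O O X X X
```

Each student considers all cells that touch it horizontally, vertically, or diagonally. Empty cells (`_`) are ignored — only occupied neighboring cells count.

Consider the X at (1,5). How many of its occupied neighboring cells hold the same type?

Occupied neighbors of (1,5): (2,4)=O, (2,5)=X.
Same type (X): 1 of 2.

1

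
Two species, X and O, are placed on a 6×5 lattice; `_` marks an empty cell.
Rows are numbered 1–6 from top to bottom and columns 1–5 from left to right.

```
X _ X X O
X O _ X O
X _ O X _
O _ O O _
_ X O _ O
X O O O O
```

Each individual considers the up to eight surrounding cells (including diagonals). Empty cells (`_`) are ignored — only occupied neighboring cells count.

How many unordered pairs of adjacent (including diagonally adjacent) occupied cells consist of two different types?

Scan each occupied cell's neighbors to the right and below (and the two forward diagonals) so each pair is counted once.
Row 1: X(1,1)–X(2,1)= X(1,1)–O(2,2)≠ X(1,3)–X(1,4)= X(1,3)–X(2,4)= X(1,3)–O(2,2)≠ X(1,4)–O(1,5)≠ X(1,4)–X(2,4)= X(1,4)–O(2,5)≠ O(1,5)–O(2,5)= O(1,5)–X(2,4)≠  → 5/10 unlike.
Row 2: X(2,1)–O(2,2)≠ X(2,1)–X(3,1)= O(2,2)–O(3,3)= O(2,2)–X(3,1)≠ X(2,4)–O(2,5)≠ X(2,4)–X(3,4)= X(2,4)–O(3,3)≠ O(2,5)–X(3,4)≠  → 5/8 unlike.
Row 3: X(3,1)–O(4,1)≠ O(3,3)–X(3,4)≠ O(3,3)–O(4,3)= O(3,3)–O(4,4)= X(3,4)–O(4,4)≠ X(3,4)–O(4,3)≠  → 4/6 unlike.
Row 4: O(4,1)–X(5,2)≠ O(4,3)–O(4,4)= O(4,3)–O(5,3)= O(4,3)–X(5,2)≠ O(4,4)–O(5,5)= O(4,4)–O(5,3)=  → 2/6 unlike.
Row 5: X(5,2)–O(5,3)≠ X(5,2)–O(6,2)≠ X(5,2)–O(6,3)≠ X(5,2)–X(6,1)= O(5,3)–O(6,3)= O(5,3)–O(6,4)= O(5,3)–O(6,2)= O(5,5)–O(6,5)= O(5,5)–O(6,4)=  → 3/9 unlike.
Row 6: X(6,1)–O(6,2)≠ O(6,2)–O(6,3)= O(6,3)–O(6,4)= O(6,4)–O(6,5)=  → 1/4 unlike.
Total adjacent occupied pairs: 43; unlike-type pairs: 20.

20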